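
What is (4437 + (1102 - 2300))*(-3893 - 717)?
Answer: -14931790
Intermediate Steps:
(4437 + (1102 - 2300))*(-3893 - 717) = (4437 - 1198)*(-4610) = 3239*(-4610) = -14931790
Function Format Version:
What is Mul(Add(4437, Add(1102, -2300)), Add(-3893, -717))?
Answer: -14931790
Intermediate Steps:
Mul(Add(4437, Add(1102, -2300)), Add(-3893, -717)) = Mul(Add(4437, -1198), -4610) = Mul(3239, -4610) = -14931790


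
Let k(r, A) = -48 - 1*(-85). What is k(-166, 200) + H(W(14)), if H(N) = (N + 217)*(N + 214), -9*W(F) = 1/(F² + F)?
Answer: 166012532911/3572100 ≈ 46475.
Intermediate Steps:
W(F) = -1/(9*(F + F²)) (W(F) = -1/(9*(F² + F)) = -1/(9*(F + F²)))
k(r, A) = 37 (k(r, A) = -48 + 85 = 37)
H(N) = (214 + N)*(217 + N) (H(N) = (217 + N)*(214 + N) = (214 + N)*(217 + N))
k(-166, 200) + H(W(14)) = 37 + (46438 + (-⅑/(14*(1 + 14)))² + 431*(-⅑/(14*(1 + 14)))) = 37 + (46438 + (-⅑*1/14/15)² + 431*(-⅑*1/14/15)) = 37 + (46438 + (-⅑*1/14*1/15)² + 431*(-⅑*1/14*1/15)) = 37 + (46438 + (-1/1890)² + 431*(-1/1890)) = 37 + (46438 + 1/3572100 - 431/1890) = 37 + 165880365211/3572100 = 166012532911/3572100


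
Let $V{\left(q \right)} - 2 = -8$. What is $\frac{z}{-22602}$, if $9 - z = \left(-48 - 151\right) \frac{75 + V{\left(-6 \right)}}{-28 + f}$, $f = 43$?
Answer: $- \frac{2311}{56505} \approx -0.040899$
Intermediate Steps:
$V{\left(q \right)} = -6$ ($V{\left(q \right)} = 2 - 8 = -6$)
$z = \frac{4622}{5}$ ($z = 9 - \left(-48 - 151\right) \frac{75 - 6}{-28 + 43} = 9 - - 199 \cdot \frac{69}{15} = 9 - - 199 \cdot 69 \cdot \frac{1}{15} = 9 - \left(-199\right) \frac{23}{5} = 9 - - \frac{4577}{5} = 9 + \frac{4577}{5} = \frac{4622}{5} \approx 924.4$)
$\frac{z}{-22602} = \frac{4622}{5 \left(-22602\right)} = \frac{4622}{5} \left(- \frac{1}{22602}\right) = - \frac{2311}{56505}$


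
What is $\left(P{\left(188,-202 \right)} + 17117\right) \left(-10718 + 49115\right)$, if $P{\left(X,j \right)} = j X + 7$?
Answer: $-800654244$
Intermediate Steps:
$P{\left(X,j \right)} = 7 + X j$ ($P{\left(X,j \right)} = X j + 7 = 7 + X j$)
$\left(P{\left(188,-202 \right)} + 17117\right) \left(-10718 + 49115\right) = \left(\left(7 + 188 \left(-202\right)\right) + 17117\right) \left(-10718 + 49115\right) = \left(\left(7 - 37976\right) + 17117\right) 38397 = \left(-37969 + 17117\right) 38397 = \left(-20852\right) 38397 = -800654244$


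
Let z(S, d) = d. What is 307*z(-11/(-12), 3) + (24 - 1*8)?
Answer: 937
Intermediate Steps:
307*z(-11/(-12), 3) + (24 - 1*8) = 307*3 + (24 - 1*8) = 921 + (24 - 8) = 921 + 16 = 937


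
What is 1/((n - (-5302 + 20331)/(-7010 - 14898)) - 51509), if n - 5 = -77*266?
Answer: -21908/1577054259 ≈ -1.3892e-5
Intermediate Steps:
n = -20477 (n = 5 - 77*266 = 5 - 20482 = -20477)
1/((n - (-5302 + 20331)/(-7010 - 14898)) - 51509) = 1/((-20477 - (-5302 + 20331)/(-7010 - 14898)) - 51509) = 1/((-20477 - 15029/(-21908)) - 51509) = 1/((-20477 - 15029*(-1)/21908) - 51509) = 1/((-20477 - 1*(-15029/21908)) - 51509) = 1/((-20477 + 15029/21908) - 51509) = 1/(-448595087/21908 - 51509) = 1/(-1577054259/21908) = -21908/1577054259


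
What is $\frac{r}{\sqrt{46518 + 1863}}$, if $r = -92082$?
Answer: $- \frac{30694 \sqrt{48381}}{16127} \approx -418.64$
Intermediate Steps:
$\frac{r}{\sqrt{46518 + 1863}} = - \frac{92082}{\sqrt{46518 + 1863}} = - \frac{92082}{\sqrt{48381}} = - 92082 \frac{\sqrt{48381}}{48381} = - \frac{30694 \sqrt{48381}}{16127}$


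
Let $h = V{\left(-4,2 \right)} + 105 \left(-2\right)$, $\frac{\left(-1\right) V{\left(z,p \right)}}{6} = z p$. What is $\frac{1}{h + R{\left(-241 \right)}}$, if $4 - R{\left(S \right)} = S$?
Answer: $\frac{1}{83} \approx 0.012048$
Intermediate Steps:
$R{\left(S \right)} = 4 - S$
$V{\left(z,p \right)} = - 6 p z$ ($V{\left(z,p \right)} = - 6 z p = - 6 p z$)
$h = -162$ ($h = \left(-6\right) 2 \left(-4\right) + 105 \left(-2\right) = 48 - 210 = -162$)
$\frac{1}{h + R{\left(-241 \right)}} = \frac{1}{-162 + \left(4 - -241\right)} = \frac{1}{-162 + \left(4 + 241\right)} = \frac{1}{-162 + 245} = \frac{1}{83}$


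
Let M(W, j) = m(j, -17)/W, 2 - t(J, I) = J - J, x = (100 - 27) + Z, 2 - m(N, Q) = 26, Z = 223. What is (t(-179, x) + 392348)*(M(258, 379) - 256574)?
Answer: -4328674352100/43 ≈ -1.0067e+11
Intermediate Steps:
m(N, Q) = -24 (m(N, Q) = 2 - 1*26 = 2 - 26 = -24)
x = 296 (x = (100 - 27) + 223 = 73 + 223 = 296)
t(J, I) = 2 (t(J, I) = 2 - (J - J) = 2 - 1*0 = 2 + 0 = 2)
M(W, j) = -24/W
(t(-179, x) + 392348)*(M(258, 379) - 256574) = (2 + 392348)*(-24/258 - 256574) = 392350*(-24*1/258 - 256574) = 392350*(-4/43 - 256574) = 392350*(-11032686/43) = -4328674352100/43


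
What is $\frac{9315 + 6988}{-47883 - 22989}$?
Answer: $- \frac{16303}{70872} \approx -0.23003$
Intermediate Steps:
$\frac{9315 + 6988}{-47883 - 22989} = \frac{16303}{-70872} = 16303 \left(- \frac{1}{70872}\right) = - \frac{16303}{70872}$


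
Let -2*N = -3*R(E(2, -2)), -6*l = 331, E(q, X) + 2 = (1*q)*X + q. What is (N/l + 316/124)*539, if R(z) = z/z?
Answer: 13943930/10261 ≈ 1358.9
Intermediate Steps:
E(q, X) = -2 + q + X*q (E(q, X) = -2 + ((1*q)*X + q) = -2 + (q*X + q) = -2 + (X*q + q) = -2 + (q + X*q) = -2 + q + X*q)
R(z) = 1
l = -331/6 (l = -⅙*331 = -331/6 ≈ -55.167)
N = 3/2 (N = -(-3)/2 = -½*(-3) = 3/2 ≈ 1.5000)
(N/l + 316/124)*539 = (3/(2*(-331/6)) + 316/124)*539 = ((3/2)*(-6/331) + 316*(1/124))*539 = (-9/331 + 79/31)*539 = (25870/10261)*539 = 13943930/10261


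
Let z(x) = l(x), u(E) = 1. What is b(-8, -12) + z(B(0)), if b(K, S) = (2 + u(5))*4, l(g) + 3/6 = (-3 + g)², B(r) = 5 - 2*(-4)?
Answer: 223/2 ≈ 111.50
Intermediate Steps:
B(r) = 13 (B(r) = 5 + 8 = 13)
l(g) = -½ + (-3 + g)²
b(K, S) = 12 (b(K, S) = (2 + 1)*4 = 3*4 = 12)
z(x) = -½ + (-3 + x)²
b(-8, -12) + z(B(0)) = 12 + (-½ + (-3 + 13)²) = 12 + (-½ + 10²) = 12 + (-½ + 100) = 12 + 199/2 = 223/2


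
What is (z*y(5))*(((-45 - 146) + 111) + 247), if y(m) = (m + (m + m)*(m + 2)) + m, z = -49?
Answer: -654640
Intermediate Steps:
y(m) = 2*m + 2*m*(2 + m) (y(m) = (m + (2*m)*(2 + m)) + m = (m + 2*m*(2 + m)) + m = 2*m + 2*m*(2 + m))
(z*y(5))*(((-45 - 146) + 111) + 247) = (-98*5*(3 + 5))*(((-45 - 146) + 111) + 247) = (-98*5*8)*((-191 + 111) + 247) = (-49*80)*(-80 + 247) = -3920*167 = -654640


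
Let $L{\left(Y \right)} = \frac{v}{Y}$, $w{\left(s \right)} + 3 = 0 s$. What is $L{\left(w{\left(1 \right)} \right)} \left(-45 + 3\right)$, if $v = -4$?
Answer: $-56$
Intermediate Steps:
$w{\left(s \right)} = -3$ ($w{\left(s \right)} = -3 + 0 s = -3 + 0 = -3$)
$L{\left(Y \right)} = - \frac{4}{Y}$
$L{\left(w{\left(1 \right)} \right)} \left(-45 + 3\right) = - \frac{4}{-3} \left(-45 + 3\right) = \left(-4\right) \left(- \frac{1}{3}\right) \left(-42\right) = \frac{4}{3} \left(-42\right) = -56$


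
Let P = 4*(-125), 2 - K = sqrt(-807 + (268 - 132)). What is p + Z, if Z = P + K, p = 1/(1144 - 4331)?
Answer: -1587127/3187 - I*sqrt(671) ≈ -498.0 - 25.904*I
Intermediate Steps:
K = 2 - I*sqrt(671) (K = 2 - sqrt(-807 + (268 - 132)) = 2 - sqrt(-807 + 136) = 2 - sqrt(-671) = 2 - I*sqrt(671) ≈ 2.0 - 25.904*I)
P = -500
p = -1/3187 (p = 1/(-3187) = -1/3187 ≈ -0.00031377)
Z = -498 - I*sqrt(671) (Z = -500 + (2 - I*sqrt(671)) = -498 - I*sqrt(671) ≈ -498.0 - 25.904*I)
p + Z = -1/3187 + (-498 - I*sqrt(671)) = -1587127/3187 - I*sqrt(671)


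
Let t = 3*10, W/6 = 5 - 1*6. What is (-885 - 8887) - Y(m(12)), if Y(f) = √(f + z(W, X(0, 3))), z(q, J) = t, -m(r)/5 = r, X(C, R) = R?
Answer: -9772 - I*√30 ≈ -9772.0 - 5.4772*I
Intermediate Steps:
m(r) = -5*r
W = -6 (W = 6*(5 - 1*6) = 6*(5 - 6) = 6*(-1) = -6)
t = 30
z(q, J) = 30
Y(f) = √(30 + f) (Y(f) = √(f + 30) = √(30 + f))
(-885 - 8887) - Y(m(12)) = (-885 - 8887) - √(30 - 5*12) = -9772 - √(30 - 60) = -9772 - √(-30) = -9772 - I*√30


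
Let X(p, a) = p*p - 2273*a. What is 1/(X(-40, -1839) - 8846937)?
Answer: -1/4665290 ≈ -2.1435e-7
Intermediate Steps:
X(p, a) = p² - 2273*a
1/(X(-40, -1839) - 8846937) = 1/(((-40)² - 2273*(-1839)) - 8846937) = 1/((1600 + 4180047) - 8846937) = 1/(4181647 - 8846937) = 1/(-4665290) = -1/4665290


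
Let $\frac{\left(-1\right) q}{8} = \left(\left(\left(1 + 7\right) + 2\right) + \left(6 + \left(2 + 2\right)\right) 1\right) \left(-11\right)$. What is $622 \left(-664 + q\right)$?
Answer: $681712$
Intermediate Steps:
$q = 1760$ ($q = - 8 \left(\left(\left(1 + 7\right) + 2\right) + \left(6 + \left(2 + 2\right)\right) 1\right) \left(-11\right) = - 8 \left(\left(8 + 2\right) + \left(6 + 4\right) 1\right) \left(-11\right) = - 8 \left(10 + 10 \cdot 1\right) \left(-11\right) = - 8 \left(10 + 10\right) \left(-11\right) = - 8 \cdot 20 \left(-11\right) = \left(-8\right) \left(-220\right) = 1760$)
$622 \left(-664 + q\right) = 622 \left(-664 + 1760\right) = 622 \cdot 1096 = 681712$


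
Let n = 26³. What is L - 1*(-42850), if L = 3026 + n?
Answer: 63452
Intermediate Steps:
n = 17576
L = 20602 (L = 3026 + 17576 = 20602)
L - 1*(-42850) = 20602 - 1*(-42850) = 20602 + 42850 = 63452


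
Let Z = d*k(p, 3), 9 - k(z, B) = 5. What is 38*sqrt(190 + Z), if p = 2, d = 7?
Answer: 38*sqrt(218) ≈ 561.06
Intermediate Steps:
k(z, B) = 4 (k(z, B) = 9 - 1*5 = 9 - 5 = 4)
Z = 28 (Z = 7*4 = 28)
38*sqrt(190 + Z) = 38*sqrt(190 + 28) = 38*sqrt(218)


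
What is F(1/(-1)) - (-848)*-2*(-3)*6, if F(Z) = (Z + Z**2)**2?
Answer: 30528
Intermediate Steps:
F(1/(-1)) - (-848)*-2*(-3)*6 = (1/(-1))**2*(1 + 1/(-1))**2 - (-848)*-2*(-3)*6 = (-1)**2*(1 - 1)**2 - (-848)*6*6 = 1*0**2 - (-848)*36 = 1*0 - 106*(-288) = 0 + 30528 = 30528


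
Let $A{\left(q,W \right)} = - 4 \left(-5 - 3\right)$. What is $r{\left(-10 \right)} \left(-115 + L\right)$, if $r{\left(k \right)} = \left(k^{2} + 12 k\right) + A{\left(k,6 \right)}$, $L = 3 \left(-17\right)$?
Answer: $-1992$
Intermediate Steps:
$L = -51$
$A{\left(q,W \right)} = 32$ ($A{\left(q,W \right)} = \left(-4\right) \left(-8\right) = 32$)
$r{\left(k \right)} = 32 + k^{2} + 12 k$ ($r{\left(k \right)} = \left(k^{2} + 12 k\right) + 32 = 32 + k^{2} + 12 k$)
$r{\left(-10 \right)} \left(-115 + L\right) = \left(32 + \left(-10\right)^{2} + 12 \left(-10\right)\right) \left(-115 - 51\right) = \left(32 + 100 - 120\right) \left(-166\right) = 12 \left(-166\right) = -1992$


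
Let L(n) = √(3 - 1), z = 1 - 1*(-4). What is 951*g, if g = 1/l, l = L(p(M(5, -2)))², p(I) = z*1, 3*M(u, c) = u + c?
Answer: 951/2 ≈ 475.50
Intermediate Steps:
z = 5 (z = 1 + 4 = 5)
M(u, c) = c/3 + u/3 (M(u, c) = (u + c)/3 = (c + u)/3 = c/3 + u/3)
p(I) = 5 (p(I) = 5*1 = 5)
L(n) = √2
l = 2 (l = (√2)² = 2)
g = ½ (g = 1/2 = ½ ≈ 0.50000)
951*g = 951*(½) = 951/2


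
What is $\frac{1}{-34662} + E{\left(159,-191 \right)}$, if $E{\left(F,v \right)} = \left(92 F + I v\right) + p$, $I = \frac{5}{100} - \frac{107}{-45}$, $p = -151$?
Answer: $\frac{14571864331}{1039860} \approx 14013.0$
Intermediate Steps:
$I = \frac{437}{180}$ ($I = 5 \cdot \frac{1}{100} - - \frac{107}{45} = \frac{1}{20} + \frac{107}{45} = \frac{437}{180} \approx 2.4278$)
$E{\left(F,v \right)} = -151 + 92 F + \frac{437 v}{180}$ ($E{\left(F,v \right)} = \left(92 F + \frac{437 v}{180}\right) - 151 = -151 + 92 F + \frac{437 v}{180}$)
$\frac{1}{-34662} + E{\left(159,-191 \right)} = \frac{1}{-34662} + \left(-151 + 92 \cdot 159 + \frac{437}{180} \left(-191\right)\right) = - \frac{1}{34662} - - \frac{2522393}{180} = - \frac{1}{34662} + \frac{2522393}{180} = \frac{14571864331}{1039860}$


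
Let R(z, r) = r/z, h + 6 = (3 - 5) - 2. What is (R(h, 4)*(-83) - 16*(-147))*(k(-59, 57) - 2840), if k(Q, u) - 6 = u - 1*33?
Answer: -6702412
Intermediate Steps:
k(Q, u) = -27 + u (k(Q, u) = 6 + (u - 1*33) = 6 + (u - 33) = 6 + (-33 + u) = -27 + u)
h = -10 (h = -6 + ((3 - 5) - 2) = -6 + (-2 - 2) = -6 - 4 = -10)
(R(h, 4)*(-83) - 16*(-147))*(k(-59, 57) - 2840) = ((4/(-10))*(-83) - 16*(-147))*((-27 + 57) - 2840) = ((4*(-⅒))*(-83) + 2352)*(30 - 2840) = (-⅖*(-83) + 2352)*(-2810) = (166/5 + 2352)*(-2810) = (11926/5)*(-2810) = -6702412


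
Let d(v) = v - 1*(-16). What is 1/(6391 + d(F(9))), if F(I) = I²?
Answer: 1/6488 ≈ 0.00015413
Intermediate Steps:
d(v) = 16 + v (d(v) = v + 16 = 16 + v)
1/(6391 + d(F(9))) = 1/(6391 + (16 + 9²)) = 1/(6391 + (16 + 81)) = 1/(6391 + 97) = 1/6488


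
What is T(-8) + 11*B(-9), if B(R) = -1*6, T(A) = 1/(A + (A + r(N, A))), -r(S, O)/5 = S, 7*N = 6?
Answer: -9379/142 ≈ -66.049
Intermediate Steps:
N = 6/7 (N = (⅐)*6 = 6/7 ≈ 0.85714)
r(S, O) = -5*S
T(A) = 1/(-30/7 + 2*A) (T(A) = 1/(A + (A - 5*6/7)) = 1/(A + (A - 30/7)) = 1/(A + (-30/7 + A)) = 1/(-30/7 + 2*A))
B(R) = -6
T(-8) + 11*B(-9) = 7/(2*(-15 + 7*(-8))) + 11*(-6) = 7/(2*(-15 - 56)) - 66 = (7/2)/(-71) - 66 = (7/2)*(-1/71) - 66 = -7/142 - 66 = -9379/142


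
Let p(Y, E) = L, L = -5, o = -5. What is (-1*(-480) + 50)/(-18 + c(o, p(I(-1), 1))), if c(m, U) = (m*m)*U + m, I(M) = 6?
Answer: -265/74 ≈ -3.5811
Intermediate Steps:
p(Y, E) = -5
c(m, U) = m + U*m**2 (c(m, U) = m**2*U + m = U*m**2 + m = m + U*m**2)
(-1*(-480) + 50)/(-18 + c(o, p(I(-1), 1))) = (-1*(-480) + 50)/(-18 - 5*(1 - 5*(-5))) = (480 + 50)/(-18 - 5*(1 + 25)) = 530/(-18 - 5*26) = 530/(-18 - 130) = 530/(-148) = 530*(-1/148) = -265/74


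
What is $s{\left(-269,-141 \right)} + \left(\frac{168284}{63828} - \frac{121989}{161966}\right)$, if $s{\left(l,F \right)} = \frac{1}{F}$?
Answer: $\frac{32558668451}{17353014102} \approx 1.8763$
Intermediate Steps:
$s{\left(-269,-141 \right)} + \left(\frac{168284}{63828} - \frac{121989}{161966}\right) = \frac{1}{-141} + \left(\frac{168284}{63828} - \frac{121989}{161966}\right) = - \frac{1}{141} + \left(168284 \cdot \frac{1}{63828} - \frac{17427}{23138}\right) = - \frac{1}{141} + \left(\frac{42071}{15957} - \frac{17427}{23138}\right) = - \frac{1}{141} + \frac{695356159}{369213066} = \frac{32558668451}{17353014102}$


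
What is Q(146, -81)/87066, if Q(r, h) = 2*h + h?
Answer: -27/9674 ≈ -0.0027910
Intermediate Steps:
Q(r, h) = 3*h
Q(146, -81)/87066 = (3*(-81))/87066 = -243*1/87066 = -27/9674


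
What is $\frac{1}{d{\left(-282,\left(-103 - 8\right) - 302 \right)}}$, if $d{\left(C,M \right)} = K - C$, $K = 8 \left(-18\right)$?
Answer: $\frac{1}{138} \approx 0.0072464$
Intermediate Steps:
$K = -144$
$d{\left(C,M \right)} = -144 - C$
$\frac{1}{d{\left(-282,\left(-103 - 8\right) - 302 \right)}} = \frac{1}{-144 - -282} = \frac{1}{-144 + 282} = \frac{1}{138}$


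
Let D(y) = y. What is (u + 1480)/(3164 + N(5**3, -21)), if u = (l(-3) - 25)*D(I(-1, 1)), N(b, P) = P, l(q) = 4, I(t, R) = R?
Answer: 1459/3143 ≈ 0.46421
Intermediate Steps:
u = -21 (u = (4 - 25)*1 = -21*1 = -21)
(u + 1480)/(3164 + N(5**3, -21)) = (-21 + 1480)/(3164 - 21) = 1459/3143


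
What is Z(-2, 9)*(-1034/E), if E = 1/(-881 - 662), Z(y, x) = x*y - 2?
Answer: -31909240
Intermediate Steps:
Z(y, x) = -2 + x*y
E = -1/1543 (E = 1/(-1543) = -1/1543 ≈ -0.00064809)
Z(-2, 9)*(-1034/E) = (-2 + 9*(-2))*(-1034/(-1/1543)) = (-2 - 18)*(-1034*(-1543)) = -20*1595462 = -31909240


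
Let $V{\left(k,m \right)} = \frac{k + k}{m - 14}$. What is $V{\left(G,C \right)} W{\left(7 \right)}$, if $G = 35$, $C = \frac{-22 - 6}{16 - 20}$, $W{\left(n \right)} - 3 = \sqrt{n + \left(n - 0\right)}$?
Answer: $-30 - 10 \sqrt{14} \approx -67.417$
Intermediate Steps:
$W{\left(n \right)} = 3 + \sqrt{2} \sqrt{n}$ ($W{\left(n \right)} = 3 + \sqrt{n + \left(n - 0\right)} = 3 + \sqrt{n + \left(n + 0\right)} = 3 + \sqrt{n + n} = 3 + \sqrt{2 n} = 3 + \sqrt{2} \sqrt{n}$)
$C = 7$ ($C = - \frac{28}{-4} = \left(-28\right) \left(- \frac{1}{4}\right) = 7$)
$V{\left(k,m \right)} = \frac{2 k}{-14 + m}$
$V{\left(G,C \right)} W{\left(7 \right)} = 2 \cdot 35 \frac{1}{-14 + 7} \left(3 + \sqrt{2} \sqrt{7}\right) = 2 \cdot 35 \frac{1}{-7} \left(3 + \sqrt{14}\right) = 2 \cdot 35 \left(- \frac{1}{7}\right) \left(3 + \sqrt{14}\right) = - 10 \left(3 + \sqrt{14}\right) = -30 - 10 \sqrt{14}$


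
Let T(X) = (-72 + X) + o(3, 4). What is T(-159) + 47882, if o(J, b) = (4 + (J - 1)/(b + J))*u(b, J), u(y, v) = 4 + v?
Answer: 47681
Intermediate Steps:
o(J, b) = (4 + J)*(4 + (-1 + J)/(J + b)) (o(J, b) = (4 + (J - 1)/(b + J))*(4 + J) = (4 + (-1 + J)/(J + b))*(4 + J) = (4 + J)*(4 + (-1 + J)/(J + b)))
T(X) = -42 + X (T(X) = (-72 + X) + (4 + 3)*(-1 + 4*4 + 5*3)/(3 + 4) = (-72 + X) + 7*(-1 + 16 + 15)/7 = (-72 + X) + (⅐)*7*30 = (-72 + X) + 30 = -42 + X)
T(-159) + 47882 = (-42 - 159) + 47882 = -201 + 47882 = 47681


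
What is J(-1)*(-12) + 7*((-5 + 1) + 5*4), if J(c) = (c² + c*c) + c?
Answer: 100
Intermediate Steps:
J(c) = c + 2*c² (J(c) = (c² + c²) + c = 2*c² + c = c + 2*c²)
J(-1)*(-12) + 7*((-5 + 1) + 5*4) = -(1 + 2*(-1))*(-12) + 7*((-5 + 1) + 5*4) = -(1 - 2)*(-12) + 7*(-4 + 20) = -1*(-1)*(-12) + 7*16 = 1*(-12) + 112 = -12 + 112 = 100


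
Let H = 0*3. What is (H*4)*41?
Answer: 0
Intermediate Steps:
H = 0
(H*4)*41 = (0*4)*41 = 0*41 = 0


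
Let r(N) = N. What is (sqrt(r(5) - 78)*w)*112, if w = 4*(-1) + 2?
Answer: -224*I*sqrt(73) ≈ -1913.9*I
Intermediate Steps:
w = -2 (w = -4 + 2 = -2)
(sqrt(r(5) - 78)*w)*112 = (sqrt(5 - 78)*(-2))*112 = (sqrt(-73)*(-2))*112 = ((I*sqrt(73))*(-2))*112 = -2*I*sqrt(73)*112 = -224*I*sqrt(73)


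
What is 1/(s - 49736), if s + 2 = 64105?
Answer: 1/14367 ≈ 6.9604e-5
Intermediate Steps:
s = 64103 (s = -2 + 64105 = 64103)
1/(s - 49736) = 1/(64103 - 49736) = 1/14367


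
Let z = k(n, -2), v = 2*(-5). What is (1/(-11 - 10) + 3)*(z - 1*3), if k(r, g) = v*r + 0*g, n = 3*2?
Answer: -186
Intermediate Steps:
n = 6
v = -10
k(r, g) = -10*r (k(r, g) = -10*r + 0*g = -10*r + 0 = -10*r)
z = -60 (z = -10*6 = -60)
(1/(-11 - 10) + 3)*(z - 1*3) = (1/(-11 - 10) + 3)*(-60 - 1*3) = (1/(-21) + 3)*(-60 - 3) = (-1/21 + 3)*(-63) = (62/21)*(-63) = -186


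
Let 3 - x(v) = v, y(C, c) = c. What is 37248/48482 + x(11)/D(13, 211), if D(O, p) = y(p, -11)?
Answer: 398792/266651 ≈ 1.4956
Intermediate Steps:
x(v) = 3 - v
D(O, p) = -11
37248/48482 + x(11)/D(13, 211) = 37248/48482 + (3 - 1*11)/(-11) = 37248*(1/48482) + (3 - 11)*(-1/11) = 18624/24241 - 8*(-1/11) = 18624/24241 + 8/11 = 398792/266651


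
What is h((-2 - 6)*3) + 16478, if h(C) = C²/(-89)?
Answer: 1465966/89 ≈ 16472.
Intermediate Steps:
h(C) = -C²/89
h((-2 - 6)*3) + 16478 = -9*(-2 - 6)²/89 + 16478 = -(-8*3)²/89 + 16478 = -1/89*(-24)² + 16478 = -1/89*576 + 16478 = -576/89 + 16478 = 1465966/89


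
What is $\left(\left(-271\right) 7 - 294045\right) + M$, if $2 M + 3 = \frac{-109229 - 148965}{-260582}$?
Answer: $- \frac{38558710010}{130291} \approx -2.9594 \cdot 10^{5}$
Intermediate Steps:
$M = - \frac{130888}{130291}$ ($M = - \frac{3}{2} + \frac{\left(-109229 - 148965\right) \frac{1}{-260582}}{2} = - \frac{3}{2} + \frac{\left(-258194\right) \left(- \frac{1}{260582}\right)}{2} = - \frac{3}{2} + \frac{1}{2} \cdot \frac{129097}{130291} = - \frac{3}{2} + \frac{129097}{260582} = - \frac{130888}{130291} \approx -1.0046$)
$\left(\left(-271\right) 7 - 294045\right) + M = \left(\left(-271\right) 7 - 294045\right) - \frac{130888}{130291} = \left(-1897 - 294045\right) - \frac{130888}{130291} = -295942 - \frac{130888}{130291} = - \frac{38558710010}{130291}$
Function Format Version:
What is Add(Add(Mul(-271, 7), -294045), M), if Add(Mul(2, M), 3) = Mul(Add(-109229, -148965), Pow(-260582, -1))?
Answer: Rational(-38558710010, 130291) ≈ -2.9594e+5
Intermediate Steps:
M = Rational(-130888, 130291) (M = Add(Rational(-3, 2), Mul(Rational(1, 2), Mul(Add(-109229, -148965), Pow(-260582, -1)))) = Add(Rational(-3, 2), Mul(Rational(1, 2), Mul(-258194, Rational(-1, 260582)))) = Add(Rational(-3, 2), Mul(Rational(1, 2), Rational(129097, 130291))) = Add(Rational(-3, 2), Rational(129097, 260582)) = Rational(-130888, 130291) ≈ -1.0046)
Add(Add(Mul(-271, 7), -294045), M) = Add(Add(Mul(-271, 7), -294045), Rational(-130888, 130291)) = Add(Add(-1897, -294045), Rational(-130888, 130291)) = Add(-295942, Rational(-130888, 130291)) = Rational(-38558710010, 130291)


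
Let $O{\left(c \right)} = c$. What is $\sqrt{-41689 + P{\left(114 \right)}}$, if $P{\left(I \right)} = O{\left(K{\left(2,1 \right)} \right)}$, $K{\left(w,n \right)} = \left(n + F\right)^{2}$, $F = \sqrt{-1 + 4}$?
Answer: $\sqrt{-41689 + \left(1 + \sqrt{3}\right)^{2}} \approx 204.16 i$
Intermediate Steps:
$F = \sqrt{3} \approx 1.732$
$K{\left(w,n \right)} = \left(n + \sqrt{3}\right)^{2}$
$P{\left(I \right)} = \left(1 + \sqrt{3}\right)^{2}$
$\sqrt{-41689 + P{\left(114 \right)}} = \sqrt{-41689 + \left(1 + \sqrt{3}\right)^{2}}$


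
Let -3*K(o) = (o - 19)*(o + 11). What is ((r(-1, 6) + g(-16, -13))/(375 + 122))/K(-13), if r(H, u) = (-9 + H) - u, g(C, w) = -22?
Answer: 57/15904 ≈ 0.0035840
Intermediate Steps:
K(o) = -(-19 + o)*(11 + o)/3 (K(o) = -(o - 19)*(o + 11)/3 = -(-19 + o)*(11 + o)/3)
r(H, u) = -9 + H - u
((r(-1, 6) + g(-16, -13))/(375 + 122))/K(-13) = (((-9 - 1 - 1*6) - 22)/(375 + 122))/(209/3 - 1/3*(-13)**2 + (8/3)*(-13)) = (((-9 - 1 - 6) - 22)/497)/(209/3 - 1/3*169 - 104/3) = ((-16 - 22)*(1/497))/(209/3 - 169/3 - 104/3) = (-38*1/497)/(-64/3) = -38/497*(-3/64) = 57/15904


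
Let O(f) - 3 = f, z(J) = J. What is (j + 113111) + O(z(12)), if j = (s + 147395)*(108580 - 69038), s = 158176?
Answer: 12083001608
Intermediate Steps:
O(f) = 3 + f
j = 12082888482 (j = (158176 + 147395)*(108580 - 69038) = 305571*39542 = 12082888482)
(j + 113111) + O(z(12)) = (12082888482 + 113111) + (3 + 12) = 12083001593 + 15 = 12083001608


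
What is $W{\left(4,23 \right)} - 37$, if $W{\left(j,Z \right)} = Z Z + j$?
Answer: $496$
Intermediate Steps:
$W{\left(j,Z \right)} = j + Z^{2}$ ($W{\left(j,Z \right)} = Z^{2} + j = j + Z^{2}$)
$W{\left(4,23 \right)} - 37 = \left(4 + 23^{2}\right) - 37 = \left(4 + 529\right) - 37 = 533 - 37 = 496$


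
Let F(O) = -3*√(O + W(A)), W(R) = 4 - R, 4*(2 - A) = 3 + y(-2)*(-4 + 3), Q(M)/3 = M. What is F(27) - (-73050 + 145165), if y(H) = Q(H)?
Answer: -72115 - 15*√5/2 ≈ -72132.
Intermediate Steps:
Q(M) = 3*M
y(H) = 3*H
A = -¼ (A = 2 - (3 + (3*(-2))*(-4 + 3))/4 = 2 - (3 - 6*(-1))/4 = 2 - (3 + 6)/4 = 2 - ¼*9 = 2 - 9/4 = -¼ ≈ -0.25000)
F(O) = -3*√(17/4 + O) (F(O) = -3*√(O + (4 - 1*(-¼))) = -3*√(O + (4 + ¼)) = -3*√(O + 17/4) = -3*√(17/4 + O))
F(27) - (-73050 + 145165) = -3*√(17 + 4*27)/2 - (-73050 + 145165) = -3*√(17 + 108)/2 - 1*72115 = -15*√5/2 - 72115 = -72115 - 15*√5/2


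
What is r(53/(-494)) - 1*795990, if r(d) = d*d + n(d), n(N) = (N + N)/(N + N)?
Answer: -194249968795/244036 ≈ -7.9599e+5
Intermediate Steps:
n(N) = 1 (n(N) = (2*N)/((2*N)) = (2*N)*(1/(2*N)) = 1)
r(d) = 1 + d² (r(d) = d*d + 1 = d² + 1 = 1 + d²)
r(53/(-494)) - 1*795990 = (1 + (53/(-494))²) - 1*795990 = (1 + (53*(-1/494))²) - 795990 = (1 + (-53/494)²) - 795990 = (1 + 2809/244036) - 795990 = 246845/244036 - 795990 = -194249968795/244036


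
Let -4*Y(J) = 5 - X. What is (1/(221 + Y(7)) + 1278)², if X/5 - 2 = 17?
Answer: 387366822544/237169 ≈ 1.6333e+6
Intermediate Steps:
X = 95 (X = 10 + 5*17 = 10 + 85 = 95)
Y(J) = 45/2 (Y(J) = -(5 - 1*95)/4 = -(5 - 95)/4 = -¼*(-90) = 45/2)
(1/(221 + Y(7)) + 1278)² = (1/(221 + 45/2) + 1278)² = (1/(487/2) + 1278)² = (2/487 + 1278)² = (622388/487)² = 387366822544/237169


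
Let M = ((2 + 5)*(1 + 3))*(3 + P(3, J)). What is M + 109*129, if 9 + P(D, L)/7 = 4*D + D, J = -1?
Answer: 15321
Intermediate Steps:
P(D, L) = -63 + 35*D (P(D, L) = -63 + 7*(4*D + D) = -63 + 7*(5*D) = -63 + 35*D)
M = 1260 (M = ((2 + 5)*(1 + 3))*(3 + (-63 + 35*3)) = (7*4)*(3 + (-63 + 105)) = 28*(3 + 42) = 28*45 = 1260)
M + 109*129 = 1260 + 109*129 = 1260 + 14061 = 15321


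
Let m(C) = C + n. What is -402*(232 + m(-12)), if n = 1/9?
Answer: -265454/3 ≈ -88485.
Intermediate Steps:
n = ⅑ ≈ 0.11111
m(C) = ⅑ + C (m(C) = C + ⅑ = ⅑ + C)
-402*(232 + m(-12)) = -402*(232 + (⅑ - 12)) = -402*(232 - 107/9) = -402*1981/9 = -265454/3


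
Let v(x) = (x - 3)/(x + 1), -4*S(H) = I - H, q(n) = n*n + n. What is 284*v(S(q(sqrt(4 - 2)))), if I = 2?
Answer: -7100/7 + 2272*sqrt(2)/7 ≈ -555.27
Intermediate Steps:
q(n) = n + n**2 (q(n) = n**2 + n = n + n**2)
S(H) = -1/2 + H/4 (S(H) = -(2 - H)/4 = -1/2 + H/4)
v(x) = (-3 + x)/(1 + x)
284*v(S(q(sqrt(4 - 2)))) = 284*((-3 + (-1/2 + (sqrt(4 - 2)*(1 + sqrt(4 - 2)))/4))/(1 + (-1/2 + (sqrt(4 - 2)*(1 + sqrt(4 - 2)))/4))) = 284*((-3 + (-1/2 + (sqrt(2)*(1 + sqrt(2)))/4))/(1 + (-1/2 + (sqrt(2)*(1 + sqrt(2)))/4))) = 284*((-3 + (-1/2 + sqrt(2)*(1 + sqrt(2))/4))/(1 + (-1/2 + sqrt(2)*(1 + sqrt(2))/4))) = 284*((-7/2 + sqrt(2)*(1 + sqrt(2))/4)/(1/2 + sqrt(2)*(1 + sqrt(2))/4)) = 284*(-7/2 + sqrt(2)*(1 + sqrt(2))/4)/(1/2 + sqrt(2)*(1 + sqrt(2))/4)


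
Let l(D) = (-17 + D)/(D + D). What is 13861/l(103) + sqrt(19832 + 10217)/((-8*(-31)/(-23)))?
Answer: 1427683/43 - 23*sqrt(30049)/248 ≈ 33186.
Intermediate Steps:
l(D) = (-17 + D)/(2*D) (l(D) = (-17 + D)/((2*D)) = (-17 + D)*(1/(2*D)) = (-17 + D)/(2*D))
13861/l(103) + sqrt(19832 + 10217)/((-8*(-31)/(-23))) = 13861/(((1/2)*(-17 + 103)/103)) + sqrt(19832 + 10217)/((-8*(-31)/(-23))) = 13861/(((1/2)*(1/103)*86)) + sqrt(30049)/((248*(-1/23))) = 13861/(43/103) + sqrt(30049)/(-248/23) = 13861*(103/43) + sqrt(30049)*(-23/248) = 1427683/43 - 23*sqrt(30049)/248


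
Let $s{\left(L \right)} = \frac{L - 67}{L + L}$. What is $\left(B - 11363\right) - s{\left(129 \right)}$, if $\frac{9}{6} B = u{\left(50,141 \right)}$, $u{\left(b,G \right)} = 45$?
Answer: $- \frac{1461988}{129} \approx -11333.0$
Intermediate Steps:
$B = 30$ ($B = \frac{2}{3} \cdot 45 = 30$)
$s{\left(L \right)} = \frac{-67 + L}{2 L}$
$\left(B - 11363\right) - s{\left(129 \right)} = \left(30 - 11363\right) - \frac{-67 + 129}{2 \cdot 129} = -11333 - \frac{1}{2} \cdot \frac{1}{129} \cdot 62 = -11333 - \frac{31}{129} = - \frac{1461988}{129}$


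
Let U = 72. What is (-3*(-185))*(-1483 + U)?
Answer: -783105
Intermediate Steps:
(-3*(-185))*(-1483 + U) = (-3*(-185))*(-1483 + 72) = 555*(-1411) = -783105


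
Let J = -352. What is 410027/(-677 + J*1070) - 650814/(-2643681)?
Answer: -279472467783/332501927959 ≈ -0.84051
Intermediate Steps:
410027/(-677 + J*1070) - 650814/(-2643681) = 410027/(-677 - 352*1070) - 650814/(-2643681) = 410027/(-677 - 376640) - 650814*(-1/2643681) = 410027/(-377317) + 216938/881227 = 410027*(-1/377317) + 216938/881227 = -410027/377317 + 216938/881227 = -279472467783/332501927959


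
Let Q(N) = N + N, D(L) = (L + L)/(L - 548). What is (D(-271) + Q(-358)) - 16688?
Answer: -14253334/819 ≈ -17403.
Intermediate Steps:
D(L) = 2*L/(-548 + L) (D(L) = (2*L)/(-548 + L) = 2*L/(-548 + L))
Q(N) = 2*N
(D(-271) + Q(-358)) - 16688 = (2*(-271)/(-548 - 271) + 2*(-358)) - 16688 = (2*(-271)/(-819) - 716) - 16688 = (2*(-271)*(-1/819) - 716) - 16688 = (542/819 - 716) - 16688 = -585862/819 - 16688 = -14253334/819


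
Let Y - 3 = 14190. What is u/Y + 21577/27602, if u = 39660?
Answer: 466979227/130585062 ≈ 3.5761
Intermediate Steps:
Y = 14193 (Y = 3 + 14190 = 14193)
u/Y + 21577/27602 = 39660/14193 + 21577/27602 = 39660*(1/14193) + 21577*(1/27602) = 13220/4731 + 21577/27602 = 466979227/130585062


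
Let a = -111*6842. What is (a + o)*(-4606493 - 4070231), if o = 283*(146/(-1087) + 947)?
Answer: 4635621575123700/1087 ≈ 4.2646e+12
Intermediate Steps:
a = -759462
o = 291275769/1087 (o = 283*(146*(-1/1087) + 947) = 283*(-146/1087 + 947) = 283*(1029243/1087) = 291275769/1087 ≈ 2.6796e+5)
(a + o)*(-4606493 - 4070231) = (-759462 + 291275769/1087)*(-4606493 - 4070231) = -534259425/1087*(-8676724) = 4635621575123700/1087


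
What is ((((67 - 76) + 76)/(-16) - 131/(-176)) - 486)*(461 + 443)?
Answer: -4867023/11 ≈ -4.4246e+5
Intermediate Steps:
((((67 - 76) + 76)/(-16) - 131/(-176)) - 486)*(461 + 443) = (((-9 + 76)*(-1/16) - 131*(-1/176)) - 486)*904 = ((67*(-1/16) + 131/176) - 486)*904 = ((-67/16 + 131/176) - 486)*904 = (-303/88 - 486)*904 = -43071/88*904 = -4867023/11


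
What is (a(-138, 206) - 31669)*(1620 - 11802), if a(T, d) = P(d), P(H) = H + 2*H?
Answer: 316161282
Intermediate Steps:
P(H) = 3*H
a(T, d) = 3*d
(a(-138, 206) - 31669)*(1620 - 11802) = (3*206 - 31669)*(1620 - 11802) = (618 - 31669)*(-10182) = -31051*(-10182) = 316161282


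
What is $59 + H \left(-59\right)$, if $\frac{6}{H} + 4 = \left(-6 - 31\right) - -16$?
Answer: $\frac{1829}{25} \approx 73.16$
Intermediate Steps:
$H = - \frac{6}{25}$ ($H = \frac{6}{-4 - 21} = \frac{6}{-25} = 6 \left(- \frac{1}{25}\right) = - \frac{6}{25} \approx -0.24$)
$59 + H \left(-59\right) = 59 - - \frac{354}{25} = 59 + \frac{354}{25} = \frac{1829}{25}$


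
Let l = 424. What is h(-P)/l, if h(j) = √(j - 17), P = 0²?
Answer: I*√17/424 ≈ 0.0097243*I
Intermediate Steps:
P = 0
h(j) = √(-17 + j)
h(-P)/l = √(-17 - 1*0)/424 = √(-17 + 0)*(1/424) = √(-17)*(1/424) = (I*√17)*(1/424) = I*√17/424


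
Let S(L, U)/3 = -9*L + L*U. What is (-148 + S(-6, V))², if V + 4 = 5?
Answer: 16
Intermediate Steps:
V = 1 (V = -4 + 5 = 1)
S(L, U) = -27*L + 3*L*U (S(L, U) = 3*(-9*L + L*U) = -27*L + 3*L*U)
(-148 + S(-6, V))² = (-148 + 3*(-6)*(-9 + 1))² = (-148 + 3*(-6)*(-8))² = (-148 + 144)² = (-4)² = 16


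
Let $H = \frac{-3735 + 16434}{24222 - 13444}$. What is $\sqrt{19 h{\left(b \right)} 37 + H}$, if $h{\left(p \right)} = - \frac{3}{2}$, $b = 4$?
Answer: $\frac{i \sqrt{105847251}}{317} \approx 32.455 i$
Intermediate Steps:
$h{\left(p \right)} = - \frac{3}{2}$ ($h{\left(p \right)} = \left(-3\right) \frac{1}{2} = - \frac{3}{2}$)
$H = \frac{747}{634}$ ($H = \frac{12699}{10778} = 12699 \cdot \frac{1}{10778} = \frac{747}{634} \approx 1.1782$)
$\sqrt{19 h{\left(b \right)} 37 + H} = \sqrt{19 \left(- \frac{3}{2}\right) 37 + \frac{747}{634}} = \sqrt{\left(- \frac{57}{2}\right) 37 + \frac{747}{634}} = \sqrt{- \frac{2109}{2} + \frac{747}{634}} = \sqrt{- \frac{333903}{317}} = \frac{i \sqrt{105847251}}{317}$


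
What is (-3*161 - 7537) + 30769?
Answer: 22749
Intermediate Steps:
(-3*161 - 7537) + 30769 = (-483 - 7537) + 30769 = -8020 + 30769 = 22749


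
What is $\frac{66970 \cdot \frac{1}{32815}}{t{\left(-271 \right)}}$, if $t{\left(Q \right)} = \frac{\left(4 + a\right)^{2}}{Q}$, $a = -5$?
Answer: $- \frac{3629774}{6563} \approx -553.07$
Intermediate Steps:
$t{\left(Q \right)} = \frac{1}{Q}$ ($t{\left(Q \right)} = \frac{\left(4 - 5\right)^{2}}{Q} = \frac{\left(-1\right)^{2}}{Q} = 1 \frac{1}{Q} = \frac{1}{Q}$)
$\frac{66970 \cdot \frac{1}{32815}}{t{\left(-271 \right)}} = \frac{66970 \cdot \frac{1}{32815}}{\frac{1}{-271}} = \frac{66970 \cdot \frac{1}{32815}}{- \frac{1}{271}} = \frac{13394}{6563} \left(-271\right) = - \frac{3629774}{6563}$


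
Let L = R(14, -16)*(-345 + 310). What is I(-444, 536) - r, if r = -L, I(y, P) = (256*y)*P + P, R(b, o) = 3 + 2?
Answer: -60923543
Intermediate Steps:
R(b, o) = 5
L = -175 (L = 5*(-345 + 310) = 5*(-35) = -175)
I(y, P) = P + 256*P*y (I(y, P) = 256*P*y + P = P + 256*P*y)
r = 175 (r = -1*(-175) = 175)
I(-444, 536) - r = 536*(1 + 256*(-444)) - 1*175 = 536*(1 - 113664) - 175 = 536*(-113663) - 175 = -60923368 - 175 = -60923543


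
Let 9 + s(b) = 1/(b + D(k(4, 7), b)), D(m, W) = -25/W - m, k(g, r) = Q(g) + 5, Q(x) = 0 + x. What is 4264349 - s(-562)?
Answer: 1368334402528/320877 ≈ 4.2644e+6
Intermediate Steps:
Q(x) = x
k(g, r) = 5 + g (k(g, r) = g + 5 = 5 + g)
D(m, W) = -m - 25/W
s(b) = -9 + 1/(-9 + b - 25/b) (s(b) = -9 + 1/(b + (-(5 + 4) - 25/b)) = -9 + 1/(b + (-1*9 - 25/b)) = -9 + 1/(b + (-9 - 25/b)) = -9 + 1/(-9 + b - 25/b))
4264349 - s(-562) = 4264349 - (-225 - 1*(-562)*(82 - 9*(-562)))/(25 - 562*(9 - 1*(-562))) = 4264349 - (-225 - 1*(-562)*(82 + 5058))/(25 - 562*(9 + 562)) = 4264349 - (-225 - 1*(-562)*5140)/(25 - 562*571) = 4264349 - (-225 + 2888680)/(25 - 320902) = 4264349 - 2888455/(-320877) = 4264349 - (-1)*2888455/320877 = 4264349 - 1*(-2888455/320877) = 4264349 + 2888455/320877 = 1368334402528/320877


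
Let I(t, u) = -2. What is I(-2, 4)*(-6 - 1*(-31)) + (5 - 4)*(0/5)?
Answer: -50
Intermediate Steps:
I(-2, 4)*(-6 - 1*(-31)) + (5 - 4)*(0/5) = -2*(-6 - 1*(-31)) + (5 - 4)*(0/5) = -2*(-6 + 31) + 1*(0*(⅕)) = -2*25 + 1*0 = -50 + 0 = -50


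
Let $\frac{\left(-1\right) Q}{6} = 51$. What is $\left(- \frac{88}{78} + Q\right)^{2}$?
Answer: $\frac{143472484}{1521} \approx 94328.0$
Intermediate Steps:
$Q = -306$ ($Q = \left(-6\right) 51 = -306$)
$\left(- \frac{88}{78} + Q\right)^{2} = \left(- \frac{88}{78} - 306\right)^{2} = \left(\left(-88\right) \frac{1}{78} - 306\right)^{2} = \left(- \frac{44}{39} - 306\right)^{2} = \left(- \frac{11978}{39}\right)^{2} = \frac{143472484}{1521}$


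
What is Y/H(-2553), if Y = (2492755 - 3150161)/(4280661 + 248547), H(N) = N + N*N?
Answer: -328703/14754474798624 ≈ -2.2278e-8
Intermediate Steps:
H(N) = N + N²
Y = -328703/2264604 (Y = -657406/4529208 = -657406*1/4529208 = -328703/2264604 ≈ -0.14515)
Y/H(-2553) = -328703*(-1/(2553*(1 - 2553)))/2264604 = -328703/(2264604*((-2553*(-2552)))) = -328703/2264604/6515256 = -328703/2264604*1/6515256 = -328703/14754474798624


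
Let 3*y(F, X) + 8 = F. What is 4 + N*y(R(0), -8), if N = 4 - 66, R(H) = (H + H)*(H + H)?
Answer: 508/3 ≈ 169.33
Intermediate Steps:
R(H) = 4*H² (R(H) = (2*H)*(2*H) = 4*H²)
y(F, X) = -8/3 + F/3
N = -62
4 + N*y(R(0), -8) = 4 - 62*(-8/3 + (4*0²)/3) = 4 - 62*(-8/3 + (4*0)/3) = 4 - 62*(-8/3 + (⅓)*0) = 4 - 62*(-8/3 + 0) = 4 - 62*(-8/3) = 4 + 496/3 = 508/3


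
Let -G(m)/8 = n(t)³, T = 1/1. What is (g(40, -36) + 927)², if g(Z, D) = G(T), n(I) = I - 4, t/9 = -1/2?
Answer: 34105600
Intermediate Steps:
t = -9/2 (t = 9*(-1/2) = 9*(-1*½) = 9*(-½) = -9/2 ≈ -4.5000)
n(I) = -4 + I
T = 1
G(m) = 4913 (G(m) = -8*(-4 - 9/2)³ = -8*(-17/2)³ = -8*(-4913/8) = 4913)
g(Z, D) = 4913
(g(40, -36) + 927)² = (4913 + 927)² = 5840² = 34105600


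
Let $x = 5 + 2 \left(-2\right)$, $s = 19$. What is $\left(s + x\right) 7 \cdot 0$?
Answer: $0$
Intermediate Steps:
$x = 1$ ($x = 5 - 4 = 1$)
$\left(s + x\right) 7 \cdot 0 = \left(19 + 1\right) 7 \cdot 0 = 20 \cdot 0 = 0$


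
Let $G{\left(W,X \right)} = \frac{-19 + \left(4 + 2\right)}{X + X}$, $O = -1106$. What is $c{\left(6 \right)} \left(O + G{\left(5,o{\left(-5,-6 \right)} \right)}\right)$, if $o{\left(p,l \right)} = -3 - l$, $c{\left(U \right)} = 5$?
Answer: $- \frac{33245}{6} \approx -5540.8$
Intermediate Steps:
$G{\left(W,X \right)} = - \frac{13}{2 X}$ ($G{\left(W,X \right)} = \frac{-19 + 6}{2 X} = - 13 \frac{1}{2 X} = - \frac{13}{2 X}$)
$c{\left(6 \right)} \left(O + G{\left(5,o{\left(-5,-6 \right)} \right)}\right) = 5 \left(-1106 - \frac{13}{2 \left(-3 - -6\right)}\right) = 5 \left(-1106 - \frac{13}{2 \left(-3 + 6\right)}\right) = 5 \left(-1106 - \frac{13}{2 \cdot 3}\right) = 5 \left(-1106 - \frac{13}{6}\right) = 5 \left(- \frac{6649}{6}\right) = - \frac{33245}{6}$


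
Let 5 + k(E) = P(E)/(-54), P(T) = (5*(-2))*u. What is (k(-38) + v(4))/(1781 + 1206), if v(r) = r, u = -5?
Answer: -52/80649 ≈ -0.00064477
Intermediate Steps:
P(T) = 50 (P(T) = (5*(-2))*(-5) = -10*(-5) = 50)
k(E) = -160/27 (k(E) = -5 + 50/(-54) = -5 + 50*(-1/54) = -5 - 25/27 = -160/27)
(k(-38) + v(4))/(1781 + 1206) = (-160/27 + 4)/(1781 + 1206) = -52/27/2987 = -52/27*1/2987 = -52/80649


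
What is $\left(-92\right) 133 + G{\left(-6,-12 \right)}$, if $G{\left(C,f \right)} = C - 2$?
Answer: $-12244$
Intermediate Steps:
$G{\left(C,f \right)} = -2 + C$ ($G{\left(C,f \right)} = C - 2 = -2 + C$)
$\left(-92\right) 133 + G{\left(-6,-12 \right)} = \left(-92\right) 133 - 8 = -12236 - 8 = -12244$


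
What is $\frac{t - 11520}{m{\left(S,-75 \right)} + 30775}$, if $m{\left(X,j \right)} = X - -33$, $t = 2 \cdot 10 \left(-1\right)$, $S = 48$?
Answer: $- \frac{2885}{7714} \approx -0.374$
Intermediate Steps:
$t = -20$ ($t = 20 \left(-1\right) = -20$)
$m{\left(X,j \right)} = 33 + X$ ($m{\left(X,j \right)} = X + 33 = 33 + X$)
$\frac{t - 11520}{m{\left(S,-75 \right)} + 30775} = \frac{-20 - 11520}{\left(33 + 48\right) + 30775} = - \frac{11540}{81 + 30775} = - \frac{11540}{30856} = \left(-11540\right) \frac{1}{30856} = - \frac{2885}{7714}$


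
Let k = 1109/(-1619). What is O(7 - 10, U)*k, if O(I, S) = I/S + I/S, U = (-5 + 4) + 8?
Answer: 6654/11333 ≈ 0.58714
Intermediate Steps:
U = 7 (U = -1 + 8 = 7)
O(I, S) = 2*I/S
k = -1109/1619 (k = 1109*(-1/1619) = -1109/1619 ≈ -0.68499)
O(7 - 10, U)*k = (2*(7 - 10)/7)*(-1109/1619) = (2*(-3)*(⅐))*(-1109/1619) = -6/7*(-1109/1619) = 6654/11333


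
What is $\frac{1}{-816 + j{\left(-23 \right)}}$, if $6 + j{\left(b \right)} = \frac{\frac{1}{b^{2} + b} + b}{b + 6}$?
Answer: $- \frac{8602}{7059207} \approx -0.0012185$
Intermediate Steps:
$j{\left(b \right)} = -6 + \frac{b + \frac{1}{b + b^{2}}}{6 + b}$ ($j{\left(b \right)} = -6 + \frac{\frac{1}{b^{2} + b} + b}{b + 6} = -6 + \frac{\frac{1}{b + b^{2}} + b}{6 + b} = -6 + \frac{b + \frac{1}{b + b^{2}}}{6 + b}$)
$\frac{1}{-816 + j{\left(-23 \right)}} = \frac{1}{-816 + \frac{1 - 41 \left(-23\right)^{2} - -828 - 5 \left(-23\right)^{3}}{\left(-23\right) \left(6 + \left(-23\right)^{2} + 7 \left(-23\right)\right)}} = \frac{1}{-816 - \frac{1 - 21689 + 828 - -60835}{23 \left(6 + 529 - 161\right)}} = \frac{1}{-816 - \frac{1 - 21689 + 828 + 60835}{23 \cdot 374}} = \frac{1}{-816 - \frac{1}{8602} \cdot 39975} = \frac{1}{-816 - \frac{39975}{8602}} = \frac{1}{- \frac{7059207}{8602}} = - \frac{8602}{7059207}$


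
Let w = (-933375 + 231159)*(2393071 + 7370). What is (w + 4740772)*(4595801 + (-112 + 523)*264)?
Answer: -7929686289938363620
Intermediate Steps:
w = -1685628077256 (w = -702216*2400441 = -1685628077256)
(w + 4740772)*(4595801 + (-112 + 523)*264) = (-1685628077256 + 4740772)*(4595801 + (-112 + 523)*264) = -1685623336484*(4595801 + 411*264) = -1685623336484*(4595801 + 108504) = -1685623336484*4704305 = -7929686289938363620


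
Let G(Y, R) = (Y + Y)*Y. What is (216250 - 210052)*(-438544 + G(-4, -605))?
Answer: -2717897376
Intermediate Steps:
G(Y, R) = 2*Y**2 (G(Y, R) = (2*Y)*Y = 2*Y**2)
(216250 - 210052)*(-438544 + G(-4, -605)) = (216250 - 210052)*(-438544 + 2*(-4)**2) = 6198*(-438544 + 2*16) = 6198*(-438544 + 32) = 6198*(-438512) = -2717897376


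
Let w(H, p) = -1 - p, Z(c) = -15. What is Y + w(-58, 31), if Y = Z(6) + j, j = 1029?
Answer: 982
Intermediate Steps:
Y = 1014 (Y = -15 + 1029 = 1014)
Y + w(-58, 31) = 1014 + (-1 - 1*31) = 1014 + (-1 - 31) = 1014 - 32 = 982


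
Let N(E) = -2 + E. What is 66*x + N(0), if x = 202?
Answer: 13330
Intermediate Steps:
66*x + N(0) = 66*202 + (-2 + 0) = 13332 - 2 = 13330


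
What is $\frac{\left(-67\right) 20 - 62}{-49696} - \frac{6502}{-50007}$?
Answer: $\frac{196616603}{1242573936} \approx 0.15823$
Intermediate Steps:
$\frac{\left(-67\right) 20 - 62}{-49696} - \frac{6502}{-50007} = \left(-1340 - 62\right) \left(- \frac{1}{49696}\right) - - \frac{6502}{50007} = \left(-1402\right) \left(- \frac{1}{49696}\right) + \frac{6502}{50007} = \frac{701}{24848} + \frac{6502}{50007} = \frac{196616603}{1242573936}$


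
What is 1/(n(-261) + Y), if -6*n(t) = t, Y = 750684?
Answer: 2/1501455 ≈ 1.3320e-6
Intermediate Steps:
n(t) = -t/6
1/(n(-261) + Y) = 1/(-1/6*(-261) + 750684) = 1/(87/2 + 750684) = 1/(1501455/2) = 2/1501455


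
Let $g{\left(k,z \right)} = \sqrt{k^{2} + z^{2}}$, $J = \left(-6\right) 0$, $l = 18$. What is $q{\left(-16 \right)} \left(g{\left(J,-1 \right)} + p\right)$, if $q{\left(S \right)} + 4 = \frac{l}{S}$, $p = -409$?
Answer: $2091$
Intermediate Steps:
$J = 0$
$q{\left(S \right)} = -4 + \frac{18}{S}$
$q{\left(-16 \right)} \left(g{\left(J,-1 \right)} + p\right) = \left(-4 + \frac{18}{-16}\right) \left(\sqrt{0^{2} + \left(-1\right)^{2}} - 409\right) = \left(-4 + 18 \left(- \frac{1}{16}\right)\right) \left(\sqrt{0 + 1} - 409\right) = \left(-4 - \frac{9}{8}\right) \left(\sqrt{1} - 409\right) = - \frac{41 \left(1 - 409\right)}{8} = \left(- \frac{41}{8}\right) \left(-408\right) = 2091$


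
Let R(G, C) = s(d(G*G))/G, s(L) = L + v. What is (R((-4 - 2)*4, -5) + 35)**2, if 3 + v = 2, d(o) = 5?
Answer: 43681/36 ≈ 1213.4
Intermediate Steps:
v = -1 (v = -3 + 2 = -1)
s(L) = -1 + L (s(L) = L - 1 = -1 + L)
R(G, C) = 4/G (R(G, C) = (-1 + 5)/G = 4/G)
(R((-4 - 2)*4, -5) + 35)**2 = (4/(((-4 - 2)*4)) + 35)**2 = (4/((-6*4)) + 35)**2 = (4/(-24) + 35)**2 = (4*(-1/24) + 35)**2 = (-1/6 + 35)**2 = (209/6)**2 = 43681/36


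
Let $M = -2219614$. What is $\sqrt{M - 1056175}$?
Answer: $i \sqrt{3275789} \approx 1809.9 i$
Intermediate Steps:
$\sqrt{M - 1056175} = \sqrt{-2219614 - 1056175} = \sqrt{-3275789} = i \sqrt{3275789}$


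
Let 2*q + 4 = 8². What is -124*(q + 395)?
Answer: -52700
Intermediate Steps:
q = 30 (q = -2 + (½)*8² = -2 + (½)*64 = -2 + 32 = 30)
-124*(q + 395) = -124*(30 + 395) = -124*425 = -52700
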